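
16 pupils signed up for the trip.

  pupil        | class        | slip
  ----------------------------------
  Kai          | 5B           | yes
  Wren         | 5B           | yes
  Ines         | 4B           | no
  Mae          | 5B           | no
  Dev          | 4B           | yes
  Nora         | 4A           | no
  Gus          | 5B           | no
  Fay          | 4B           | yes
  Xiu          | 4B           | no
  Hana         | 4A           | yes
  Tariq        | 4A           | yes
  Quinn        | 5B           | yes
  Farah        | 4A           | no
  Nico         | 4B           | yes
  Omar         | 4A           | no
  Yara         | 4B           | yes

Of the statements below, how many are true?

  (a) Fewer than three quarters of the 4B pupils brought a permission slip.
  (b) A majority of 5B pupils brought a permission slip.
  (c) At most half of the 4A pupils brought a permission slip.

(a) 4B: |A| = 6, |A ∩ B| = 4; needs |A ∩ B| / |A| < 3/4 — true.
(b) 5B: |A| = 5, |A ∩ B| = 3; needs |A ∩ B| > |A ∖ B| — true.
(c) 4A: |A| = 5, |A ∩ B| = 2; needs |A ∩ B| ≤ |A ∖ B| — true.

3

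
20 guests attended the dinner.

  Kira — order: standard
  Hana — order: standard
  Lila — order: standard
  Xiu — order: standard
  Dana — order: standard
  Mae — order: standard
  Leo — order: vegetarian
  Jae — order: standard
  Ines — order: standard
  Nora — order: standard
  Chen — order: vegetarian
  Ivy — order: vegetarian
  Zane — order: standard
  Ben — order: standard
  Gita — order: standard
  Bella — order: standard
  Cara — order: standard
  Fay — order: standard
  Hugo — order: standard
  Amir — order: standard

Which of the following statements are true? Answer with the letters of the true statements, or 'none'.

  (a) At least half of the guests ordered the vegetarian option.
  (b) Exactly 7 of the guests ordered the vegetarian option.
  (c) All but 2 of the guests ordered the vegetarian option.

|A| = 20, |A ∩ B| = 3, |A ∖ B| = 17.
(a) |A ∩ B| ≥ |A ∖ B|: fails.
(b) |A ∩ B| = 7: fails.
(c) |A ∖ B| = 2: fails.

none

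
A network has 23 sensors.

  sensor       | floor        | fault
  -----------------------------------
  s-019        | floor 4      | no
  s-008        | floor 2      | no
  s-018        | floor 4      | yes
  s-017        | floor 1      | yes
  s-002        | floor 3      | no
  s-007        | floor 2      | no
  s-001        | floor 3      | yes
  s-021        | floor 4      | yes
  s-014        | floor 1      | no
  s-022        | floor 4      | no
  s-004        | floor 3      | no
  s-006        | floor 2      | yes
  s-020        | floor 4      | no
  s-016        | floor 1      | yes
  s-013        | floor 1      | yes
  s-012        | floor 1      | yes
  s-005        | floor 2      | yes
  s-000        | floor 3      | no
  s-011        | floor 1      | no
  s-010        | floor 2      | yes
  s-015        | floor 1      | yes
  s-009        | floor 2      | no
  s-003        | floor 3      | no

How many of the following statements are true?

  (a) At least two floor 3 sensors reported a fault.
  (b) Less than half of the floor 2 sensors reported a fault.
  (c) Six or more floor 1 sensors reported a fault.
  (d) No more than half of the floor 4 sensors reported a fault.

(a) floor 3: |A| = 5, |A ∩ B| = 1; needs |A ∩ B| ≥ 2 — false.
(b) floor 2: |A| = 6, |A ∩ B| = 3; needs |A ∩ B| < |A ∖ B| — false.
(c) floor 1: |A| = 7, |A ∩ B| = 5; needs |A ∩ B| ≥ 6 — false.
(d) floor 4: |A| = 5, |A ∩ B| = 2; needs |A ∩ B| ≤ |A ∖ B| — true.

1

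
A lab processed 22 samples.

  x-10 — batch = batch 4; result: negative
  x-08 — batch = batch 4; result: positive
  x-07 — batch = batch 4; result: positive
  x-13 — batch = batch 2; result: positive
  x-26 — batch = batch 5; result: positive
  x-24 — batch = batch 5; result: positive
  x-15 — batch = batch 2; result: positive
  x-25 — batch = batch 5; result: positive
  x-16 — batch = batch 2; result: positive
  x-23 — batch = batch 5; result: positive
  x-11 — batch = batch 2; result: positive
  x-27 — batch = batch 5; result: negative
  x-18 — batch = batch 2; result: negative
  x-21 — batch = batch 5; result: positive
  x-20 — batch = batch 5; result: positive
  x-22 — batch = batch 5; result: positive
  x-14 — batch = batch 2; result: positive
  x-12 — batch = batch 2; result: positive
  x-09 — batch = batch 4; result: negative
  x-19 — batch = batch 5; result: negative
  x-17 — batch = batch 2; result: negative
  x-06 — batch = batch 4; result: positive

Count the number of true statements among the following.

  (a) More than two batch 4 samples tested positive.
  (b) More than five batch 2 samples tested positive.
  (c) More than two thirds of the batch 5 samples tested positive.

3

(a) batch 4: |A| = 5, |A ∩ B| = 3; needs |A ∩ B| > 2 — true.
(b) batch 2: |A| = 8, |A ∩ B| = 6; needs |A ∩ B| > 5 — true.
(c) batch 5: |A| = 9, |A ∩ B| = 7; needs |A ∩ B| / |A| > 2/3 — true.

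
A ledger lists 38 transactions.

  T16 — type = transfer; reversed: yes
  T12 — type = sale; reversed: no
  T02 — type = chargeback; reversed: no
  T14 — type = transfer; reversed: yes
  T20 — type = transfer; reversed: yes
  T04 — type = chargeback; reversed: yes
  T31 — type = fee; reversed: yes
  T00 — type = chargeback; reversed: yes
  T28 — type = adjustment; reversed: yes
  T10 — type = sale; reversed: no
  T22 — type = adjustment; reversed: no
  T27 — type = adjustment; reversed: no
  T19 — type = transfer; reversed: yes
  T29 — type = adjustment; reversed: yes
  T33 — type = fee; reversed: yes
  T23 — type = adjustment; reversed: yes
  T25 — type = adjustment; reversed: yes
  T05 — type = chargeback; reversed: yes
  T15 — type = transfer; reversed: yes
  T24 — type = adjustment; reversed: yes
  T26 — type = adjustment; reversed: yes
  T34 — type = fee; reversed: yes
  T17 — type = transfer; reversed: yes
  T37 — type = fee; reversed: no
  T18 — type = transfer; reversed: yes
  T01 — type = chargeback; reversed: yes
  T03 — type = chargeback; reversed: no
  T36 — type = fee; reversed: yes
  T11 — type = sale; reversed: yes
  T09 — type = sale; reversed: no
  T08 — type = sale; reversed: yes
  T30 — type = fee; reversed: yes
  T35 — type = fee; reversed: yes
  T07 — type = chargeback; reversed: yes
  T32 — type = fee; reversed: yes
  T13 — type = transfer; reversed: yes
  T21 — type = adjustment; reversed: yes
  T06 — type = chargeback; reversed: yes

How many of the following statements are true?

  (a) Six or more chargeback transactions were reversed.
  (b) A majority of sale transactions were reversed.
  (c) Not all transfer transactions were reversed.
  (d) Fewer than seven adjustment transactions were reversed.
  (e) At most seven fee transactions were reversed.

(a) chargeback: |A| = 8, |A ∩ B| = 6; needs |A ∩ B| ≥ 6 — true.
(b) sale: |A| = 5, |A ∩ B| = 2; needs |A ∩ B| > |A ∖ B| — false.
(c) transfer: |A| = 8, |A ∩ B| = 8; needs A ⊄ B (|A ∖ B| ≥ 1) — false.
(d) adjustment: |A| = 9, |A ∩ B| = 7; needs |A ∩ B| < 7 — false.
(e) fee: |A| = 8, |A ∩ B| = 7; needs |A ∩ B| ≤ 7 — true.

2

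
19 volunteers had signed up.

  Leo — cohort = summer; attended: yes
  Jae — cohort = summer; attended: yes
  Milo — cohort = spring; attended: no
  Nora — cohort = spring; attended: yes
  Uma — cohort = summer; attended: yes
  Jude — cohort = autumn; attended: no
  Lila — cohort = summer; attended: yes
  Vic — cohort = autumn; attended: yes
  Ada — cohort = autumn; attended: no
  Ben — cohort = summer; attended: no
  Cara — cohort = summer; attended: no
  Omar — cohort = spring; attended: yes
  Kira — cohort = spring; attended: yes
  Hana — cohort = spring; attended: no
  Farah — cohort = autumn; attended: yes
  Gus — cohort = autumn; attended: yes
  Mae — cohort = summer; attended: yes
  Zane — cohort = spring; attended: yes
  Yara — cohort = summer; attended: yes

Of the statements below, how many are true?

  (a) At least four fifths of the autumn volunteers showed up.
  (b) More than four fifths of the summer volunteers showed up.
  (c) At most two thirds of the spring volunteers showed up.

(a) autumn: |A| = 5, |A ∩ B| = 3; needs |A ∩ B| / |A| ≥ 4/5 — false.
(b) summer: |A| = 8, |A ∩ B| = 6; needs |A ∩ B| / |A| > 4/5 — false.
(c) spring: |A| = 6, |A ∩ B| = 4; needs |A ∩ B| / |A| ≤ 2/3 — true.

1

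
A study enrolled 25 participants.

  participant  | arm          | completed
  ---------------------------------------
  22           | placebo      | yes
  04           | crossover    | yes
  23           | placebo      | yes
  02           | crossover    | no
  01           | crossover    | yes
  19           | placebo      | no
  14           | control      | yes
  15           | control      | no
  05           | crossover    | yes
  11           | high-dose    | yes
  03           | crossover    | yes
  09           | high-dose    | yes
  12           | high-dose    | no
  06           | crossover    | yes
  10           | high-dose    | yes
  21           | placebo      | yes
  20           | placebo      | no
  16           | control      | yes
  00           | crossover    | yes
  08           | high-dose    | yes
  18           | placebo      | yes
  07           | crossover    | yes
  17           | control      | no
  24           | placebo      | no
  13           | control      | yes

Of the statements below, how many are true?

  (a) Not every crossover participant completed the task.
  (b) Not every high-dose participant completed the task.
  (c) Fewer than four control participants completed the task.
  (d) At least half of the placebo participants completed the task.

(a) crossover: |A| = 8, |A ∩ B| = 7; needs A ⊄ B (|A ∖ B| ≥ 1) — true.
(b) high-dose: |A| = 5, |A ∩ B| = 4; needs A ⊄ B (|A ∖ B| ≥ 1) — true.
(c) control: |A| = 5, |A ∩ B| = 3; needs |A ∩ B| < 4 — true.
(d) placebo: |A| = 7, |A ∩ B| = 4; needs |A ∩ B| ≥ |A ∖ B| — true.

4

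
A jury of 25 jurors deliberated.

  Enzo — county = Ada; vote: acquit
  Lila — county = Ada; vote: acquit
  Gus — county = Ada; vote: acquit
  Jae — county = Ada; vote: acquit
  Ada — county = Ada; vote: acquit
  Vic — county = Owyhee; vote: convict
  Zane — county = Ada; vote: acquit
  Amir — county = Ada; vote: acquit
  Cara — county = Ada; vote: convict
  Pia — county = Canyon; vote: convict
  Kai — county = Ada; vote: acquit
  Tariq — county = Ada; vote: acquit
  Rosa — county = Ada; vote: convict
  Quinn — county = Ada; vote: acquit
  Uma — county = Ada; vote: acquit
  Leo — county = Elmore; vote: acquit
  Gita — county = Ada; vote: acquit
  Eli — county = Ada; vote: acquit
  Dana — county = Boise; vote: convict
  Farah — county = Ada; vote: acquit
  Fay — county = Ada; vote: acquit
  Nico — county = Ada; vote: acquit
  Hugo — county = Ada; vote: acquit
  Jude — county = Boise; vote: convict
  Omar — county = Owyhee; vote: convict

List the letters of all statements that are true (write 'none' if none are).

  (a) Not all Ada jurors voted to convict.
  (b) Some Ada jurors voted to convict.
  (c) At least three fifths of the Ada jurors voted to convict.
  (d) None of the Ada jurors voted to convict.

|A| = 19, |A ∩ B| = 2, |A ∖ B| = 17.
(a) A ⊄ B (|A ∖ B| ≥ 1): holds.
(b) A ∩ B ≠ ∅ (|A ∩ B| ≥ 1): holds.
(c) |A ∩ B| / |A| ≥ 3/5: fails.
(d) A ∩ B = ∅ (|A ∩ B| = 0): fails.

(a), (b)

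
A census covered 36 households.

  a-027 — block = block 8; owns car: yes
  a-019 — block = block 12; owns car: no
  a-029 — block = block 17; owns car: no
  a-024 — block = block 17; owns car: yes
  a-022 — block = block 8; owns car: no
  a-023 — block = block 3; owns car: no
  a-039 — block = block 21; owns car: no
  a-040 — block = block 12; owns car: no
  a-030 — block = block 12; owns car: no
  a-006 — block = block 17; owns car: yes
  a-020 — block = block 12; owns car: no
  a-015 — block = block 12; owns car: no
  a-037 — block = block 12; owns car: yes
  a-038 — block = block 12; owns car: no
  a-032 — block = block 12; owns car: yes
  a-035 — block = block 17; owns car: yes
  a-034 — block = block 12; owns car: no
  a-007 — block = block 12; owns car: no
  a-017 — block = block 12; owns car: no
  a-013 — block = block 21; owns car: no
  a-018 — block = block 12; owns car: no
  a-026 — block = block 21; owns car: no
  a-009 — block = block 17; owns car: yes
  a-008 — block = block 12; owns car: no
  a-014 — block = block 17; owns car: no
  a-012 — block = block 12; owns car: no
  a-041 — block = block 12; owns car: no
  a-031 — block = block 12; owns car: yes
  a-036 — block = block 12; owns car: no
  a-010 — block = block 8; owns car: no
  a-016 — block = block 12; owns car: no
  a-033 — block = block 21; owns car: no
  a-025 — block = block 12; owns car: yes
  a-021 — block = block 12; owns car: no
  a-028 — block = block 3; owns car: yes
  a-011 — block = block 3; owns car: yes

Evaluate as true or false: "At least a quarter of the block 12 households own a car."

False

'At least a quarter of the block 12 households own a car' holds iff |A ∩ B| / |A| ≥ 1/4.
|A| = 20, |A ∩ B| = 4, |A ∖ B| = 16.
|A ∩ B|/|A| = 4/20, so the statement is false.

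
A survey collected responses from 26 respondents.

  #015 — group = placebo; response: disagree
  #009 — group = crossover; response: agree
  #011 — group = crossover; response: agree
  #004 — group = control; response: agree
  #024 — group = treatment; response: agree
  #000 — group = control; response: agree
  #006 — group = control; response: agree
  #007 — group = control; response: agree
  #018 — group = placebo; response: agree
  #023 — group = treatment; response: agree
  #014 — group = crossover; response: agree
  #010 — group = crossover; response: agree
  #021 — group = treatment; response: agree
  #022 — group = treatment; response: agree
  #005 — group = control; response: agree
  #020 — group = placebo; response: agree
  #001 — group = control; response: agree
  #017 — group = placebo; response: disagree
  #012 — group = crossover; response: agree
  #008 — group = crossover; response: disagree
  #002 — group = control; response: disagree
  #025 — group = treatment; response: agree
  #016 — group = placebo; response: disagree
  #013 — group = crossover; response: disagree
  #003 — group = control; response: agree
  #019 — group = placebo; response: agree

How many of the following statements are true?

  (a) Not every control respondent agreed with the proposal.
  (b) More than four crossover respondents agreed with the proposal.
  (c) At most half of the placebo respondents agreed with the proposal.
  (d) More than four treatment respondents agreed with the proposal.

(a) control: |A| = 8, |A ∩ B| = 7; needs A ⊄ B (|A ∖ B| ≥ 1) — true.
(b) crossover: |A| = 7, |A ∩ B| = 5; needs |A ∩ B| > 4 — true.
(c) placebo: |A| = 6, |A ∩ B| = 3; needs |A ∩ B| ≤ |A ∖ B| — true.
(d) treatment: |A| = 5, |A ∩ B| = 5; needs |A ∩ B| > 4 — true.

4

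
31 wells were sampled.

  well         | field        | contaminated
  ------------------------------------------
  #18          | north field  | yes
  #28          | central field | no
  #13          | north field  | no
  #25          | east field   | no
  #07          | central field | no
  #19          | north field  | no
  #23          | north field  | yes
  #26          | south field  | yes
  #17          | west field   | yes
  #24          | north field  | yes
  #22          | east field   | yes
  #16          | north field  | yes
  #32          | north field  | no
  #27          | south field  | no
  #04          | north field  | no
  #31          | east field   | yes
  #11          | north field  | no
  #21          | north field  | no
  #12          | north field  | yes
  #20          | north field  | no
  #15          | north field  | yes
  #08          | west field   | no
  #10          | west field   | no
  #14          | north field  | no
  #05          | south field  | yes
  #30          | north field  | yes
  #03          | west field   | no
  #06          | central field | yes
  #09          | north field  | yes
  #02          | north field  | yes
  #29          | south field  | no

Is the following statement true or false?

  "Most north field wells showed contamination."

True

The determiner here denotes the relation: |A ∩ B| > |A ∖ B|.
|A| = 17, |A ∩ B| = 9, |A ∖ B| = 8.
9 > 8, so the statement is true.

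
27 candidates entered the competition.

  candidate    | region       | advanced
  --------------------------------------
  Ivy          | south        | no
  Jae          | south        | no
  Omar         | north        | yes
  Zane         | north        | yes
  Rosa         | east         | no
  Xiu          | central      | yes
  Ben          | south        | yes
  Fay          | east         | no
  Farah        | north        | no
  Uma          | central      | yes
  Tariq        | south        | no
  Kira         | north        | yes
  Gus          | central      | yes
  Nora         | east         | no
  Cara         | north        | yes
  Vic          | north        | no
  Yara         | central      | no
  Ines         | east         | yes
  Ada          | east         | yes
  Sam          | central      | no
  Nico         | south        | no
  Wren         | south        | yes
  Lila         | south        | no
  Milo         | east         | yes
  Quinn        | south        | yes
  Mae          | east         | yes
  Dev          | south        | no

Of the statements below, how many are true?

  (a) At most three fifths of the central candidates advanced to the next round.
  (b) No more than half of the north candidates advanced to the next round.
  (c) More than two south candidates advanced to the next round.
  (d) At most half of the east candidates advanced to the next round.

2

(a) central: |A| = 5, |A ∩ B| = 3; needs |A ∩ B| / |A| ≤ 3/5 — true.
(b) north: |A| = 6, |A ∩ B| = 4; needs |A ∩ B| ≤ |A ∖ B| — false.
(c) south: |A| = 9, |A ∩ B| = 3; needs |A ∩ B| > 2 — true.
(d) east: |A| = 7, |A ∩ B| = 4; needs |A ∩ B| ≤ |A ∖ B| — false.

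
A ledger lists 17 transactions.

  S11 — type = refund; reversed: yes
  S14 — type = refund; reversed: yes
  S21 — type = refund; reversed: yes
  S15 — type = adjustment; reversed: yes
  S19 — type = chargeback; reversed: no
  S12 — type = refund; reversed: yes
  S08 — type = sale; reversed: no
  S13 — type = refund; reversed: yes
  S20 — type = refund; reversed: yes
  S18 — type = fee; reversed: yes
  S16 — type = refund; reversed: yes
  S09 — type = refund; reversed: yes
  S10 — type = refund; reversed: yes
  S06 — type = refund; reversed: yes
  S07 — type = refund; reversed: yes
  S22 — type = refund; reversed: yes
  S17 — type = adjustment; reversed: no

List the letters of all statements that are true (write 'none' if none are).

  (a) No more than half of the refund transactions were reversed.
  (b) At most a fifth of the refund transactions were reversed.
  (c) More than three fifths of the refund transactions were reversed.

|A| = 12, |A ∩ B| = 12, |A ∖ B| = 0.
(a) |A ∩ B| ≤ |A ∖ B|: fails.
(b) |A ∩ B| / |A| ≤ 1/5: fails.
(c) |A ∩ B| / |A| > 3/5: holds.

(c)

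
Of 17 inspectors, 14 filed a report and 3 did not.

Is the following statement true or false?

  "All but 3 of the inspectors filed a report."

Truth condition: |A ∖ B| = 3.
|A| = 17, |A ∩ B| = 14, |A ∖ B| = 3.
|A ∖ B| = 3, so the statement is true.

True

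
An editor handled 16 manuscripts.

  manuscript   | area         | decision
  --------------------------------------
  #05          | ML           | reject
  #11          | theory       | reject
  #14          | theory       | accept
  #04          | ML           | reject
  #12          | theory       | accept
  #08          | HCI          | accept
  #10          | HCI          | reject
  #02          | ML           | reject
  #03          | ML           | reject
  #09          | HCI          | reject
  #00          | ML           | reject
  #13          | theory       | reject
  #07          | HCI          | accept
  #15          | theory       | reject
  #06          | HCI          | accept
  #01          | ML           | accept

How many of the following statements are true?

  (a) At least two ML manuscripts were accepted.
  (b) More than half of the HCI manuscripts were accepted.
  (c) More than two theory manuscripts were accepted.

(a) ML: |A| = 6, |A ∩ B| = 1; needs |A ∩ B| ≥ 2 — false.
(b) HCI: |A| = 5, |A ∩ B| = 3; needs |A ∩ B| > |A ∖ B| — true.
(c) theory: |A| = 5, |A ∩ B| = 2; needs |A ∩ B| > 2 — false.

1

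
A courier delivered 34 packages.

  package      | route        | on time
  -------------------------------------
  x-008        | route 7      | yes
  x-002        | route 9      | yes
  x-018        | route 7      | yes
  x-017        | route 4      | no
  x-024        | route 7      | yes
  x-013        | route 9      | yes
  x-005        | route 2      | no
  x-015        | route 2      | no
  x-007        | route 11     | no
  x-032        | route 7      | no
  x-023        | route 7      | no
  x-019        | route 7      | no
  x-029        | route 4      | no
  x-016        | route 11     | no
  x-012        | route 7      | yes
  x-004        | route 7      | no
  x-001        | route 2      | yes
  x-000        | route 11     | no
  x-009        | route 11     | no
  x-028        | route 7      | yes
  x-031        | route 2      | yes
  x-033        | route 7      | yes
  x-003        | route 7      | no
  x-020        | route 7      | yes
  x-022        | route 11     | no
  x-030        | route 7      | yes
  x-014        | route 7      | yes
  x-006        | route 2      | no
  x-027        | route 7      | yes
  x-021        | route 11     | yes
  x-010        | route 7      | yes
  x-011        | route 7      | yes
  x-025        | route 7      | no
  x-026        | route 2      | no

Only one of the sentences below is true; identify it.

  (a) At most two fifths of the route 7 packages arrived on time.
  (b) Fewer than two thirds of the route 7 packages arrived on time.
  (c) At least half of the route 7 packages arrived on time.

(c)

|A| = 18, |A ∩ B| = 12, |A ∖ B| = 6.
(a) requires |A ∩ B| / |A| ≤ 2/5: false.
(b) requires |A ∩ B| / |A| < 2/3: false.
(c) requires |A ∩ B| ≥ |A ∖ B|: true.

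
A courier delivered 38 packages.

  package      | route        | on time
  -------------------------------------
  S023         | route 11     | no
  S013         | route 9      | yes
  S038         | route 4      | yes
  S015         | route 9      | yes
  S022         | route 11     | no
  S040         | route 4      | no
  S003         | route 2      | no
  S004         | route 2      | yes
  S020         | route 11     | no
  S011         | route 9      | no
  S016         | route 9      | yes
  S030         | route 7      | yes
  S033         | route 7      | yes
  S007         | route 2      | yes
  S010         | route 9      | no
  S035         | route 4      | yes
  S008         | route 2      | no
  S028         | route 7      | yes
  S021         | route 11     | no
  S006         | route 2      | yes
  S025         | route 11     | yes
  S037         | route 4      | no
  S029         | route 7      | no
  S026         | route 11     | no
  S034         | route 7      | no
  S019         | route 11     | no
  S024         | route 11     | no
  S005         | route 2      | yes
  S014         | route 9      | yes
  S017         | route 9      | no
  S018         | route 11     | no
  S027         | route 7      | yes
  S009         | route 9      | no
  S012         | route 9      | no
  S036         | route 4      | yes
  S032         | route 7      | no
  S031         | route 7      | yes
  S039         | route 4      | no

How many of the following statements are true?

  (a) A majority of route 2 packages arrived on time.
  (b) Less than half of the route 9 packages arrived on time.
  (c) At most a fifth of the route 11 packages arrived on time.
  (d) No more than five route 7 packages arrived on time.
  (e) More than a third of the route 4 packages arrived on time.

5

(a) route 2: |A| = 6, |A ∩ B| = 4; needs |A ∩ B| > |A ∖ B| — true.
(b) route 9: |A| = 9, |A ∩ B| = 4; needs |A ∩ B| < |A ∖ B| — true.
(c) route 11: |A| = 9, |A ∩ B| = 1; needs |A ∩ B| / |A| ≤ 1/5 — true.
(d) route 7: |A| = 8, |A ∩ B| = 5; needs |A ∩ B| ≤ 5 — true.
(e) route 4: |A| = 6, |A ∩ B| = 3; needs |A ∩ B| / |A| > 1/3 — true.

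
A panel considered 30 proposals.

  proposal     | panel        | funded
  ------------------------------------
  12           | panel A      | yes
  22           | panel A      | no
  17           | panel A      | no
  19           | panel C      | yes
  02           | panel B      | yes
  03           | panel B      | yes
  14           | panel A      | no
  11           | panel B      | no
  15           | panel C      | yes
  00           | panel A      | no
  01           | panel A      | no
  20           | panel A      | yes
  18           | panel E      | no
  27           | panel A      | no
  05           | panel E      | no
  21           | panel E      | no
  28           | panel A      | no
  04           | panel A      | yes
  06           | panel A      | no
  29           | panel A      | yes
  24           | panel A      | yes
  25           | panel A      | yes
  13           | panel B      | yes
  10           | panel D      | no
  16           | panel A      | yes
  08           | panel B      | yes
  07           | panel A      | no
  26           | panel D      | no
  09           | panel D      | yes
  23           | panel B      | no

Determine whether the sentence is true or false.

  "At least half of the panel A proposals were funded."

False

The determiner here denotes the relation: |A ∩ B| ≥ |A ∖ B|.
|A| = 16, |A ∩ B| = 7, |A ∖ B| = 9.
7 < 9, so the statement is false.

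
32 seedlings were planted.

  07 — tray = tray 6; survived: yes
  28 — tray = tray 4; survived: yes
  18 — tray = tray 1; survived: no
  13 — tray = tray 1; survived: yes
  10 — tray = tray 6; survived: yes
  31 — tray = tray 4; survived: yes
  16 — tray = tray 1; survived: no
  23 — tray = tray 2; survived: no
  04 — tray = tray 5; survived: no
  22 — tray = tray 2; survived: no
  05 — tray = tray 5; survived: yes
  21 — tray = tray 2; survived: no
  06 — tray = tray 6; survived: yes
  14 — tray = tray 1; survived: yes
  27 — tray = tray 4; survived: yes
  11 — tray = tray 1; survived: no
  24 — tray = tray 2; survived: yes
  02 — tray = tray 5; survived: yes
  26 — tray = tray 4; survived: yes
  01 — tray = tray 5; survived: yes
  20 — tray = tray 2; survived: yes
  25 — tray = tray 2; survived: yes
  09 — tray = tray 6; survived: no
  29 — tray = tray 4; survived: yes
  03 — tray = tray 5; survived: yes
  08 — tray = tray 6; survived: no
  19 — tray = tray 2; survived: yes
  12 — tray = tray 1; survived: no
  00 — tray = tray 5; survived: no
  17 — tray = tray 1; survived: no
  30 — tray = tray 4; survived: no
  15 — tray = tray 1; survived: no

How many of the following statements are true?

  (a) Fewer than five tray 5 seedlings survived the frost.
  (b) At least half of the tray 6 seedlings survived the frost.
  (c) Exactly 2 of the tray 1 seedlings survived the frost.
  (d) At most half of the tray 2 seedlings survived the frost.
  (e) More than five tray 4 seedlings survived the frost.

3

(a) tray 5: |A| = 6, |A ∩ B| = 4; needs |A ∩ B| < 5 — true.
(b) tray 6: |A| = 5, |A ∩ B| = 3; needs |A ∩ B| ≥ |A ∖ B| — true.
(c) tray 1: |A| = 8, |A ∩ B| = 2; needs |A ∩ B| = 2 — true.
(d) tray 2: |A| = 7, |A ∩ B| = 4; needs |A ∩ B| ≤ |A ∖ B| — false.
(e) tray 4: |A| = 6, |A ∩ B| = 5; needs |A ∩ B| > 5 — false.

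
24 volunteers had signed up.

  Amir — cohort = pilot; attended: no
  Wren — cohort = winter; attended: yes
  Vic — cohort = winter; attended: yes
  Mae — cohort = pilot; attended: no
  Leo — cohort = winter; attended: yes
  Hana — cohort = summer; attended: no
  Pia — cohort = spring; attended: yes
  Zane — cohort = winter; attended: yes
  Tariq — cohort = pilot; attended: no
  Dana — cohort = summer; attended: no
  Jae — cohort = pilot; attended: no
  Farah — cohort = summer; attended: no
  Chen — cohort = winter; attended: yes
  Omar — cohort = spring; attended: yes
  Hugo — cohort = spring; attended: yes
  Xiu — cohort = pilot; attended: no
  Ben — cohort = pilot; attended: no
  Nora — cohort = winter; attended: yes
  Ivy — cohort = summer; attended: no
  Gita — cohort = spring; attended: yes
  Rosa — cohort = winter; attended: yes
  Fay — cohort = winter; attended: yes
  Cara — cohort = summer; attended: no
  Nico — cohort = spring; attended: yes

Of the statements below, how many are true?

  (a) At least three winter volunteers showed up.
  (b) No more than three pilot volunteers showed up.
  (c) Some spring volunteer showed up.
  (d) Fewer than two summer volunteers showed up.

(a) winter: |A| = 8, |A ∩ B| = 8; needs |A ∩ B| ≥ 3 — true.
(b) pilot: |A| = 6, |A ∩ B| = 0; needs |A ∩ B| ≤ 3 — true.
(c) spring: |A| = 5, |A ∩ B| = 5; needs A ∩ B ≠ ∅ (|A ∩ B| ≥ 1) — true.
(d) summer: |A| = 5, |A ∩ B| = 0; needs |A ∩ B| < 2 — true.

4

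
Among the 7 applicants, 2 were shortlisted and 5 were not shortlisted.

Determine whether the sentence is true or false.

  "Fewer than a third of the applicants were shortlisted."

'Fewer than a third of the applicants were shortlisted' holds iff |A ∩ B| / |A| < 1/3.
|A| = 7, |A ∩ B| = 2, |A ∖ B| = 5.
|A ∩ B|/|A| = 2/7, so the statement is true.

True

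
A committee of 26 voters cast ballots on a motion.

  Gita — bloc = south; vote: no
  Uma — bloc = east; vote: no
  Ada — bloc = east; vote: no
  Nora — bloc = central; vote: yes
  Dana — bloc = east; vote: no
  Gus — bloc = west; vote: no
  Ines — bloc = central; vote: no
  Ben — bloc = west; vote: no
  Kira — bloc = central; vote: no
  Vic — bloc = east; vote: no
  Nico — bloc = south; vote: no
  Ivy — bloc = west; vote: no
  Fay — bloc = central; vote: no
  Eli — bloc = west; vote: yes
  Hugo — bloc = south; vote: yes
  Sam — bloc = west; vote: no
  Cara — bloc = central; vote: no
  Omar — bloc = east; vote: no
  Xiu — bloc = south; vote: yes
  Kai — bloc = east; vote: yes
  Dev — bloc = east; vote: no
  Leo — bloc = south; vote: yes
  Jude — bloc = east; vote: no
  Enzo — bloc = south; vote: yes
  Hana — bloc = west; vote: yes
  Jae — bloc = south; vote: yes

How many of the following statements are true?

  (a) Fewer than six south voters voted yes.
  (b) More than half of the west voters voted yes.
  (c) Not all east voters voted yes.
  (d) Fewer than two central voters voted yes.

(a) south: |A| = 7, |A ∩ B| = 5; needs |A ∩ B| < 6 — true.
(b) west: |A| = 6, |A ∩ B| = 2; needs |A ∩ B| > |A ∖ B| — false.
(c) east: |A| = 8, |A ∩ B| = 1; needs A ⊄ B (|A ∖ B| ≥ 1) — true.
(d) central: |A| = 5, |A ∩ B| = 1; needs |A ∩ B| < 2 — true.

3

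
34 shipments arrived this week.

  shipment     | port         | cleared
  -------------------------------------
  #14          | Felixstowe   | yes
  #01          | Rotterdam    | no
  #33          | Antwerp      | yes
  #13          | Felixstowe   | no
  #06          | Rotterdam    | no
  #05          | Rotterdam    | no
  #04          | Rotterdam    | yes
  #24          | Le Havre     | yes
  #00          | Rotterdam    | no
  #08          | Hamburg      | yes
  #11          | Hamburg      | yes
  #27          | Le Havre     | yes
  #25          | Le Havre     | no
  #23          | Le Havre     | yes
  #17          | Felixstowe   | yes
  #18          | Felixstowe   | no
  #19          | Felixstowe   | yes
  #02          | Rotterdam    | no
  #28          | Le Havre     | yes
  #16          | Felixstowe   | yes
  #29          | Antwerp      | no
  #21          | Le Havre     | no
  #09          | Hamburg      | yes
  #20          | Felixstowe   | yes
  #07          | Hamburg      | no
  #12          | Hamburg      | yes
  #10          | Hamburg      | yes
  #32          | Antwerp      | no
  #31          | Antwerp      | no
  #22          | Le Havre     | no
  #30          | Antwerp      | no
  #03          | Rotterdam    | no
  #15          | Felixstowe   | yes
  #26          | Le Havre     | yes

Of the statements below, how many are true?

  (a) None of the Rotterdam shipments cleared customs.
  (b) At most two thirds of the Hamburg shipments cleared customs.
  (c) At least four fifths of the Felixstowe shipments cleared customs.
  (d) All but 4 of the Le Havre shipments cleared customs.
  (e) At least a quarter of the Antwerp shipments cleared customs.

0

(a) Rotterdam: |A| = 7, |A ∩ B| = 1; needs A ∩ B = ∅ (|A ∩ B| = 0) — false.
(b) Hamburg: |A| = 6, |A ∩ B| = 5; needs |A ∩ B| / |A| ≤ 2/3 — false.
(c) Felixstowe: |A| = 8, |A ∩ B| = 6; needs |A ∩ B| / |A| ≥ 4/5 — false.
(d) Le Havre: |A| = 8, |A ∩ B| = 5; needs |A ∖ B| = 4 — false.
(e) Antwerp: |A| = 5, |A ∩ B| = 1; needs |A ∩ B| / |A| ≥ 1/4 — false.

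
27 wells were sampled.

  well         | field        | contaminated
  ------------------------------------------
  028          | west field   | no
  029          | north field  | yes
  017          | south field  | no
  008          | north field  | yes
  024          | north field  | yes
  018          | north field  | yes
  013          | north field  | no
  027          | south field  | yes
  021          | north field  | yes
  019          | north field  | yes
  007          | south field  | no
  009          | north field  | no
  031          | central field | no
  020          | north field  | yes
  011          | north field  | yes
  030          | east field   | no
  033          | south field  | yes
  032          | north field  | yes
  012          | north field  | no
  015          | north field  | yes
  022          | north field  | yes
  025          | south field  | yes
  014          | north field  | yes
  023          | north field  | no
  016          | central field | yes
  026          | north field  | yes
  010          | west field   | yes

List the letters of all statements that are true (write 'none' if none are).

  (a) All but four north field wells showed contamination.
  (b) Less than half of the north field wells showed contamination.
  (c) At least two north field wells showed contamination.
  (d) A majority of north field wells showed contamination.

|A| = 17, |A ∩ B| = 13, |A ∖ B| = 4.
(a) |A ∖ B| = 4: holds.
(b) |A ∩ B| < |A ∖ B|: fails.
(c) |A ∩ B| ≥ 2: holds.
(d) |A ∩ B| > |A ∖ B|: holds.

(a), (c), (d)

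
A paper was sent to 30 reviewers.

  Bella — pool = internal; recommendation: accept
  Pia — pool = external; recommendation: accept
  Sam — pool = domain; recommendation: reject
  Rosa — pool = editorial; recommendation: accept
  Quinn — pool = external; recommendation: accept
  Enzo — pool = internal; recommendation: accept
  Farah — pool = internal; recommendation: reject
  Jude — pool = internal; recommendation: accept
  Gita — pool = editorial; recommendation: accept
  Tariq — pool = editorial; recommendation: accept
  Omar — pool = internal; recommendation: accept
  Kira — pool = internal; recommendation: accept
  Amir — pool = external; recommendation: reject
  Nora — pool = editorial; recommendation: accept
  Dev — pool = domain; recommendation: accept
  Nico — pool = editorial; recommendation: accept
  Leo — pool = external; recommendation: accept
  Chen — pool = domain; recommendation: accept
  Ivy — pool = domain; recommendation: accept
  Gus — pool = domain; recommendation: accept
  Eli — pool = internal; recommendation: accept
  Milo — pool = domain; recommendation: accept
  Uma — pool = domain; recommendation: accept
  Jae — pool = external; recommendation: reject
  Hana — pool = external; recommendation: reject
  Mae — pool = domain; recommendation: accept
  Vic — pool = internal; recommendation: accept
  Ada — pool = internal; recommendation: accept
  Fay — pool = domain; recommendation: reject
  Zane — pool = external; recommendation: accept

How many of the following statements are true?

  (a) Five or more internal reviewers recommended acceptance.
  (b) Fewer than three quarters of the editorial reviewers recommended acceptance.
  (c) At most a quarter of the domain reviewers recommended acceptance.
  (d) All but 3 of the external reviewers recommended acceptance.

(a) internal: |A| = 9, |A ∩ B| = 8; needs |A ∩ B| ≥ 5 — true.
(b) editorial: |A| = 5, |A ∩ B| = 5; needs |A ∩ B| / |A| < 3/4 — false.
(c) domain: |A| = 9, |A ∩ B| = 7; needs |A ∩ B| / |A| ≤ 1/4 — false.
(d) external: |A| = 7, |A ∩ B| = 4; needs |A ∖ B| = 3 — true.

2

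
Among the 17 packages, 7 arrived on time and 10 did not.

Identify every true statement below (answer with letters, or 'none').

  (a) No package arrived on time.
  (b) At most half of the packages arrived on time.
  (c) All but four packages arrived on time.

(b)

|A| = 17, |A ∩ B| = 7, |A ∖ B| = 10.
(a) A ∩ B = ∅ (|A ∩ B| = 0): fails.
(b) |A ∩ B| ≤ |A ∖ B|: holds.
(c) |A ∖ B| = 4: fails.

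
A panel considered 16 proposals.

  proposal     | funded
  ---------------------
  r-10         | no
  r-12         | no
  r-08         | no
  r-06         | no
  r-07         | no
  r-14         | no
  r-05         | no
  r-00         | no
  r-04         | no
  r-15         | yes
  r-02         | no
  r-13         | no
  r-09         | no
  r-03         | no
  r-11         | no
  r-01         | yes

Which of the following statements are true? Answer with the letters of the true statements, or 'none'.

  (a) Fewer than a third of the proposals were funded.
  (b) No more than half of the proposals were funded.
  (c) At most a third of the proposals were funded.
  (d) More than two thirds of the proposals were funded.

(a), (b), (c)

|A| = 16, |A ∩ B| = 2, |A ∖ B| = 14.
(a) |A ∩ B| / |A| < 1/3: holds.
(b) |A ∩ B| ≤ |A ∖ B|: holds.
(c) |A ∩ B| / |A| ≤ 1/3: holds.
(d) |A ∩ B| / |A| > 2/3: fails.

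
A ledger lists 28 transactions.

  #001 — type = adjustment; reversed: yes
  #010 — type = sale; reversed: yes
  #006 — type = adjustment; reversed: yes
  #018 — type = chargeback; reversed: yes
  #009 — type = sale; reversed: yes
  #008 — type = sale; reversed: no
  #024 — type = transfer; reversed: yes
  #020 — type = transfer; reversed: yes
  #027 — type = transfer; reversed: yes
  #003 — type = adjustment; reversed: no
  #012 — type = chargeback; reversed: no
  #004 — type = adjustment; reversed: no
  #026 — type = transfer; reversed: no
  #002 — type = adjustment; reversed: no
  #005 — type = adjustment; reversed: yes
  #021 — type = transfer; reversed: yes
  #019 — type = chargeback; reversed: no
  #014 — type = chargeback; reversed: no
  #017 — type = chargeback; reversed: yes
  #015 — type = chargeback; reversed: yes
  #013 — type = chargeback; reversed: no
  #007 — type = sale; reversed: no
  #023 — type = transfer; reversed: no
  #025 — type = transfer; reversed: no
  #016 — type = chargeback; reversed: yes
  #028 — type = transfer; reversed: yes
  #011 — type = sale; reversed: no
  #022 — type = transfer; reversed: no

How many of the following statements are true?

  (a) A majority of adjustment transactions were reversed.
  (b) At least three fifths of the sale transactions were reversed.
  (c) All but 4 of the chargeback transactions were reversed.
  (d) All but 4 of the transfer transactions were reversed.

2

(a) adjustment: |A| = 6, |A ∩ B| = 3; needs |A ∩ B| > |A ∖ B| — false.
(b) sale: |A| = 5, |A ∩ B| = 2; needs |A ∩ B| / |A| ≥ 3/5 — false.
(c) chargeback: |A| = 8, |A ∩ B| = 4; needs |A ∖ B| = 4 — true.
(d) transfer: |A| = 9, |A ∩ B| = 5; needs |A ∖ B| = 4 — true.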